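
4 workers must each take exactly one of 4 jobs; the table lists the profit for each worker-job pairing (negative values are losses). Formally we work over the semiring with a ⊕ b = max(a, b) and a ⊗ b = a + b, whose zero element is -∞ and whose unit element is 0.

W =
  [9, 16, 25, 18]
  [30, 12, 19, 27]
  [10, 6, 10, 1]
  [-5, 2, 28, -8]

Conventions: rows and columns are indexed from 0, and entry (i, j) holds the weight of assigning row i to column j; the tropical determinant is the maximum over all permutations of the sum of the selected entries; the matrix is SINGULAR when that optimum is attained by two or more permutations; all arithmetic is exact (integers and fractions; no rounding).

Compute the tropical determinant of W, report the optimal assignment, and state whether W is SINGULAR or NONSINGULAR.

σ = (0, 1, 2, 3): 9 + 12 + 10 + (-8) = 23
σ = (0, 1, 3, 2): 9 + 12 + 1 + 28 = 50
σ = (0, 2, 1, 3): 9 + 19 + 6 + (-8) = 26
σ = (0, 2, 3, 1): 9 + 19 + 1 + 2 = 31
σ = (0, 3, 1, 2): 9 + 27 + 6 + 28 = 70
σ = (0, 3, 2, 1): 9 + 27 + 10 + 2 = 48
σ = (1, 0, 2, 3): 16 + 30 + 10 + (-8) = 48
σ = (1, 0, 3, 2): 16 + 30 + 1 + 28 = 75
σ = (1, 2, 0, 3): 16 + 19 + 10 + (-8) = 37
σ = (1, 2, 3, 0): 16 + 19 + 1 + (-5) = 31
σ = (1, 3, 0, 2): 16 + 27 + 10 + 28 = 81
σ = (1, 3, 2, 0): 16 + 27 + 10 + (-5) = 48
σ = (2, 0, 1, 3): 25 + 30 + 6 + (-8) = 53
σ = (2, 0, 3, 1): 25 + 30 + 1 + 2 = 58
σ = (2, 1, 0, 3): 25 + 12 + 10 + (-8) = 39
σ = (2, 1, 3, 0): 25 + 12 + 1 + (-5) = 33
σ = (2, 3, 0, 1): 25 + 27 + 10 + 2 = 64
σ = (2, 3, 1, 0): 25 + 27 + 6 + (-5) = 53
σ = (3, 0, 1, 2): 18 + 30 + 6 + 28 = 82
σ = (3, 0, 2, 1): 18 + 30 + 10 + 2 = 60
σ = (3, 1, 0, 2): 18 + 12 + 10 + 28 = 68
σ = (3, 1, 2, 0): 18 + 12 + 10 + (-5) = 35
σ = (3, 2, 0, 1): 18 + 19 + 10 + 2 = 49
σ = (3, 2, 1, 0): 18 + 19 + 6 + (-5) = 38
Optimal value attained by: σ = (3, 0, 1, 2).
Answer: det⊕(W) = 82; verdict: NONSINGULAR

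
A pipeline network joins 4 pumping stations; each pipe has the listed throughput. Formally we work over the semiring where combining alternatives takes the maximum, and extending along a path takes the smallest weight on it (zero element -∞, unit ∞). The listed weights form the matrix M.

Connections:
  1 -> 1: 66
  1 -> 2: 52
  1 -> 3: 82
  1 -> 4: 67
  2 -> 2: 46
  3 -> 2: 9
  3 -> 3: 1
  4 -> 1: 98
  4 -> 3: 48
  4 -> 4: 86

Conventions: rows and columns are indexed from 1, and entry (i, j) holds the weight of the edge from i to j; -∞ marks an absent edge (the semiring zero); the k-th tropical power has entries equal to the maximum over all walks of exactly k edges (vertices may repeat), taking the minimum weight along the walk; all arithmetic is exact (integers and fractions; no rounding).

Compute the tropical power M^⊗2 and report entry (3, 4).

M^⊗2:
  [67, 52, 66, 67]
  [-∞, 46, -∞, -∞]
  [-∞, 9, 1, -∞]
  [86, 52, 82, 86]
Key observation: no walk of exactly 2 edges connects these vertices, so the entry is the semiring zero.
Answer: (M^⊗2)[3][4] = -∞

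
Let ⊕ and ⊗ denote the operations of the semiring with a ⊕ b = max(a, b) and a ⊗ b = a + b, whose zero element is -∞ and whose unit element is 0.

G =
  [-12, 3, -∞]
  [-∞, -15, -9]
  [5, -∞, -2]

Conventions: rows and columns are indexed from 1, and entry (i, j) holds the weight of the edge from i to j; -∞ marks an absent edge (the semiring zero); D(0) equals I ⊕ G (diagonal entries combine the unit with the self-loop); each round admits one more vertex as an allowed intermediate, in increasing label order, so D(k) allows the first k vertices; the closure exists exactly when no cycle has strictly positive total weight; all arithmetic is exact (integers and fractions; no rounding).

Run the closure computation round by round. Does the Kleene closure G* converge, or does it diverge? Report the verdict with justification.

D(0):
  [0, 3, -∞]
  [-∞, 0, -9]
  [5, -∞, 0]
D(1):
  [0, 3, -∞]
  [-∞, 0, -9]
  [5, 8, 0]
D(2):
  [0, 3, -6]
  [-∞, 0, -9]
  [5, 8, 0]
D(3):
  [0, 3, -6]
  [-4, 0, -9]
  [5, 8, 0]
Key observation: every diagonal entry stays at the unit through all rounds, so no improving cycle exists.
Answer: CONVERGES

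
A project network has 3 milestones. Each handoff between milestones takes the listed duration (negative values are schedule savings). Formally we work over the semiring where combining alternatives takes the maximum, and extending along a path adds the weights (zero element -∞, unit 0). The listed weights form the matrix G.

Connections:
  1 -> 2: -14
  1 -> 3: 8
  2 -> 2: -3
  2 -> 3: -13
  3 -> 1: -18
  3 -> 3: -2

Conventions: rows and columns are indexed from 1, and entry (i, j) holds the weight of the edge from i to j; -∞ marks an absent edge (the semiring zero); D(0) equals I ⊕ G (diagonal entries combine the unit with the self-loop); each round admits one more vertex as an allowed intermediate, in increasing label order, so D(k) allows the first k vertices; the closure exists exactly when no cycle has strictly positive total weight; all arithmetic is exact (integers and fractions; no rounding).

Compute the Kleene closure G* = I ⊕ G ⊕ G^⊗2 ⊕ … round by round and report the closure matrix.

D(0):
  [0, -14, 8]
  [-∞, 0, -13]
  [-18, -∞, 0]
D(1):
  [0, -14, 8]
  [-∞, 0, -13]
  [-18, -32, 0]
D(2):
  [0, -14, 8]
  [-∞, 0, -13]
  [-18, -32, 0]
D(3):
  [0, -14, 8]
  [-31, 0, -13]
  [-18, -32, 0]
Answer: G* = [[0, -14, 8], [-31, 0, -13], [-18, -32, 0]]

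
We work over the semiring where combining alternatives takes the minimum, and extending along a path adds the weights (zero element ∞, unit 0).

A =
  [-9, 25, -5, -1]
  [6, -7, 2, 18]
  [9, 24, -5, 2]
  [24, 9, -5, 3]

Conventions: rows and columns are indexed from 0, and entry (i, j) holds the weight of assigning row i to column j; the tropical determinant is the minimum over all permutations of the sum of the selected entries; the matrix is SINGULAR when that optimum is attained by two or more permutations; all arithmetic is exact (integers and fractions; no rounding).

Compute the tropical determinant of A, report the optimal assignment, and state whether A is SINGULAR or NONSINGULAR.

σ = (0, 1, 2, 3): (-9) + (-7) + (-5) + 3 = -18
σ = (0, 1, 3, 2): (-9) + (-7) + 2 + (-5) = -19
σ = (0, 2, 1, 3): (-9) + 2 + 24 + 3 = 20
σ = (0, 2, 3, 1): (-9) + 2 + 2 + 9 = 4
σ = (0, 3, 1, 2): (-9) + 18 + 24 + (-5) = 28
σ = (0, 3, 2, 1): (-9) + 18 + (-5) + 9 = 13
σ = (1, 0, 2, 3): 25 + 6 + (-5) + 3 = 29
σ = (1, 0, 3, 2): 25 + 6 + 2 + (-5) = 28
σ = (1, 2, 0, 3): 25 + 2 + 9 + 3 = 39
σ = (1, 2, 3, 0): 25 + 2 + 2 + 24 = 53
σ = (1, 3, 0, 2): 25 + 18 + 9 + (-5) = 47
σ = (1, 3, 2, 0): 25 + 18 + (-5) + 24 = 62
σ = (2, 0, 1, 3): (-5) + 6 + 24 + 3 = 28
σ = (2, 0, 3, 1): (-5) + 6 + 2 + 9 = 12
σ = (2, 1, 0, 3): (-5) + (-7) + 9 + 3 = 0
σ = (2, 1, 3, 0): (-5) + (-7) + 2 + 24 = 14
σ = (2, 3, 0, 1): (-5) + 18 + 9 + 9 = 31
σ = (2, 3, 1, 0): (-5) + 18 + 24 + 24 = 61
σ = (3, 0, 1, 2): (-1) + 6 + 24 + (-5) = 24
σ = (3, 0, 2, 1): (-1) + 6 + (-5) + 9 = 9
σ = (3, 1, 0, 2): (-1) + (-7) + 9 + (-5) = -4
σ = (3, 1, 2, 0): (-1) + (-7) + (-5) + 24 = 11
σ = (3, 2, 0, 1): (-1) + 2 + 9 + 9 = 19
σ = (3, 2, 1, 0): (-1) + 2 + 24 + 24 = 49
Optimal value attained by: σ = (0, 1, 3, 2).
Answer: det⊕(A) = -19; verdict: NONSINGULAR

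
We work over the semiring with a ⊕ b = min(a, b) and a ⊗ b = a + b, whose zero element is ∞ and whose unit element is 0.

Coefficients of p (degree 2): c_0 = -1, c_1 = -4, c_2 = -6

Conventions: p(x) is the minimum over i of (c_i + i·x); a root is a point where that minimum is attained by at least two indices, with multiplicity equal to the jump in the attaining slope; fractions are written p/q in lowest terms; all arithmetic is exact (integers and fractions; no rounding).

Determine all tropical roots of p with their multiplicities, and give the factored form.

hull edge (i=0, c=-1) to (i=1, c=-4): slope -3, span 1
hull edge (i=1, c=-4) to (i=2, c=-6): slope -2, span 1
Factored form: p(x) = -6 ⊗ (x ⊕ 2) ⊗ (x ⊕ 3)
Answer: roots = 2 (mult 1), 3 (mult 1)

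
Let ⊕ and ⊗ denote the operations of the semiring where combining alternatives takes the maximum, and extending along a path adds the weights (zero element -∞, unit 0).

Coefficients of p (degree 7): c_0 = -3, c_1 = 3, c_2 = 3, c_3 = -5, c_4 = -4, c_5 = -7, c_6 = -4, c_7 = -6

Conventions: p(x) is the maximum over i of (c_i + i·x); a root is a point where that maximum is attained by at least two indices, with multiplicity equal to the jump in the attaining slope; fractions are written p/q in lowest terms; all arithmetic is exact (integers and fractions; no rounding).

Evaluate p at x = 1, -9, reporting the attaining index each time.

p(1) = max(-3+0·1=-3, 3+1·1=4, 3+2·1=5, -5+3·1=-2, -4+4·1=0, -7+5·1=-2, -4+6·1=2, -6+7·1=1) = 5 (attained by i=2)
p(-9) = max(-3+0·(-9)=-3, 3+1·(-9)=-6, 3+2·(-9)=-15, -5+3·(-9)=-32, -4+4·(-9)=-40, -7+5·(-9)=-52, -4+6·(-9)=-58, -6+7·(-9)=-69) = -3 (attained by i=0)
Answer: p(1) = 5; p(-9) = -3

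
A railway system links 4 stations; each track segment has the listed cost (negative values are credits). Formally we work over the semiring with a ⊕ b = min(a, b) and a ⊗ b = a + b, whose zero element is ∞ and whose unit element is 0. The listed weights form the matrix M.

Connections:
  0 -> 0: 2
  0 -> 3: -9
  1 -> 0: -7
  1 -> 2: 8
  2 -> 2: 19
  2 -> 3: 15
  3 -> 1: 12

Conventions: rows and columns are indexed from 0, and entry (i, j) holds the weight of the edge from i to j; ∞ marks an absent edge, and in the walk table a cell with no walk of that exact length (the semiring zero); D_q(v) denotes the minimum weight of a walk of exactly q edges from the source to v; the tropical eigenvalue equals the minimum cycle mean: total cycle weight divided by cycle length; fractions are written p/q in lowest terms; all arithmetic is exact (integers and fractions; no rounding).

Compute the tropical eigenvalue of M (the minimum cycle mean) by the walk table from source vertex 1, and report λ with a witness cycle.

q=0: [∞, 0, ∞, ∞]
q=1: [-7, ∞, 8, ∞]
q=2: [-5, ∞, 27, -16]
q=3: [-3, -4, 46, -14]
q=4: [-11, -2, 4, -12]
Optimal cycle mean attained by: cycle 0->3->1->0, total (-9) + 12 + (-7), length 3.
Answer: λ = -4/3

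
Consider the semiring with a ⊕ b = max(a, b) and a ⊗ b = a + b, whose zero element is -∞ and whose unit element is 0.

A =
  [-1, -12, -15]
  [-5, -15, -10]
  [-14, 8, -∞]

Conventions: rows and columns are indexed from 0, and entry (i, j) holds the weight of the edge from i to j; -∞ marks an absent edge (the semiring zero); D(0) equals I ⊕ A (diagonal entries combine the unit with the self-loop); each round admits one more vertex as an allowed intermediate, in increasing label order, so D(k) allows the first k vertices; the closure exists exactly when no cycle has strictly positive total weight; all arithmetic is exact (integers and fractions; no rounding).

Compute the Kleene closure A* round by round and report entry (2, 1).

D(0):
  [0, -12, -15]
  [-5, 0, -10]
  [-14, 8, 0]
D(1):
  [0, -12, -15]
  [-5, 0, -10]
  [-14, 8, 0]
D(2):
  [0, -12, -15]
  [-5, 0, -10]
  [3, 8, 0]
D(3):
  [0, -7, -15]
  [-5, 0, -10]
  [3, 8, 0]
Answer: A*[2][1] = 8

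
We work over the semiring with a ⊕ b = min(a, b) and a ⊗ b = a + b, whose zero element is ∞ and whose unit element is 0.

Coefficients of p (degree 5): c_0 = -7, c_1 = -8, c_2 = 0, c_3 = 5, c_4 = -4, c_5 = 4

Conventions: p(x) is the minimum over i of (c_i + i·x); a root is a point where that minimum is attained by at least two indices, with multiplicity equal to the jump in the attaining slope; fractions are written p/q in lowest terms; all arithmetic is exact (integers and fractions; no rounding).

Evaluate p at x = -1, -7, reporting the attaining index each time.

p(-1) = min(-7+0·(-1)=-7, -8+1·(-1)=-9, 0+2·(-1)=-2, 5+3·(-1)=2, -4+4·(-1)=-8, 4+5·(-1)=-1) = -9 (attained by i=1)
p(-7) = min(-7+0·(-7)=-7, -8+1·(-7)=-15, 0+2·(-7)=-14, 5+3·(-7)=-16, -4+4·(-7)=-32, 4+5·(-7)=-31) = -32 (attained by i=4)
Answer: p(-1) = -9; p(-7) = -32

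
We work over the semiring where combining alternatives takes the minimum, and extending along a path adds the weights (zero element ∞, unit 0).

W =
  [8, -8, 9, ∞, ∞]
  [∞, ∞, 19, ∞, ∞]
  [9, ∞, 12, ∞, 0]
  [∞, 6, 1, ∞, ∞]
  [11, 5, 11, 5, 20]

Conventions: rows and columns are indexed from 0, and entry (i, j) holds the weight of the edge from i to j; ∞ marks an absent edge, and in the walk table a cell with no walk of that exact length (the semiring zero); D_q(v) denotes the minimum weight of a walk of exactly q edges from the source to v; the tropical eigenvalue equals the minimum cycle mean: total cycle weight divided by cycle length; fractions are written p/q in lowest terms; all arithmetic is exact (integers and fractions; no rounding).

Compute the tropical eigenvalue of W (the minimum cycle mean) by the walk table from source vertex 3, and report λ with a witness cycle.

q=0: [∞, ∞, ∞, 0, ∞]
q=1: [∞, 6, 1, ∞, ∞]
q=2: [10, ∞, 13, ∞, 1]
q=3: [12, 2, 12, 6, 13]
q=4: [20, 4, 7, 18, 12]
q=5: [16, 12, 19, 17, 7]
Optimal cycle mean attained by: cycle 2->4->3->2, total 0 + 5 + 1, length 3.
Answer: λ = 2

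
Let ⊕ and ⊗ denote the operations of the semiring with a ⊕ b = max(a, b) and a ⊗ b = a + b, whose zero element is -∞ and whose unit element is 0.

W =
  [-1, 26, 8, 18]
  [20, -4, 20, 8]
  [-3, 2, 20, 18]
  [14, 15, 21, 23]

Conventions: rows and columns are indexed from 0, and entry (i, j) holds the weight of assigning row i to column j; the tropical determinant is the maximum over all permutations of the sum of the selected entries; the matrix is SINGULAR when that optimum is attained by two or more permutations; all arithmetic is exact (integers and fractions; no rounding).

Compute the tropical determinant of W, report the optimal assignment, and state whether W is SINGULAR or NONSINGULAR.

σ = (0, 1, 2, 3): (-1) + (-4) + 20 + 23 = 38
σ = (0, 1, 3, 2): (-1) + (-4) + 18 + 21 = 34
σ = (0, 2, 1, 3): (-1) + 20 + 2 + 23 = 44
σ = (0, 2, 3, 1): (-1) + 20 + 18 + 15 = 52
σ = (0, 3, 1, 2): (-1) + 8 + 2 + 21 = 30
σ = (0, 3, 2, 1): (-1) + 8 + 20 + 15 = 42
σ = (1, 0, 2, 3): 26 + 20 + 20 + 23 = 89
σ = (1, 0, 3, 2): 26 + 20 + 18 + 21 = 85
σ = (1, 2, 0, 3): 26 + 20 + (-3) + 23 = 66
σ = (1, 2, 3, 0): 26 + 20 + 18 + 14 = 78
σ = (1, 3, 0, 2): 26 + 8 + (-3) + 21 = 52
σ = (1, 3, 2, 0): 26 + 8 + 20 + 14 = 68
σ = (2, 0, 1, 3): 8 + 20 + 2 + 23 = 53
σ = (2, 0, 3, 1): 8 + 20 + 18 + 15 = 61
σ = (2, 1, 0, 3): 8 + (-4) + (-3) + 23 = 24
σ = (2, 1, 3, 0): 8 + (-4) + 18 + 14 = 36
σ = (2, 3, 0, 1): 8 + 8 + (-3) + 15 = 28
σ = (2, 3, 1, 0): 8 + 8 + 2 + 14 = 32
σ = (3, 0, 1, 2): 18 + 20 + 2 + 21 = 61
σ = (3, 0, 2, 1): 18 + 20 + 20 + 15 = 73
σ = (3, 1, 0, 2): 18 + (-4) + (-3) + 21 = 32
σ = (3, 1, 2, 0): 18 + (-4) + 20 + 14 = 48
σ = (3, 2, 0, 1): 18 + 20 + (-3) + 15 = 50
σ = (3, 2, 1, 0): 18 + 20 + 2 + 14 = 54
Optimal value attained by: σ = (1, 0, 2, 3).
Answer: det⊕(W) = 89; verdict: NONSINGULAR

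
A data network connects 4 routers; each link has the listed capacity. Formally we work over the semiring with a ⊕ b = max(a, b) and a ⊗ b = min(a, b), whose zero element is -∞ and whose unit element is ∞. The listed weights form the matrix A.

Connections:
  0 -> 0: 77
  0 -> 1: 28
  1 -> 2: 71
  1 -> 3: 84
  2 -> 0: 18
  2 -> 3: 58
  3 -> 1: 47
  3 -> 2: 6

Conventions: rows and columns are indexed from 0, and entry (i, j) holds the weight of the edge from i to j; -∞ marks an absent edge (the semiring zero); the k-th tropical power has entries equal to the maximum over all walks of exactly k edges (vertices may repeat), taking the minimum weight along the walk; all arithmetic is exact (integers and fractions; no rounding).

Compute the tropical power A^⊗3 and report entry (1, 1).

A^⊗2:
  [77, 28, 28, 28]
  [18, 47, 6, 58]
  [18, 47, 6, -∞]
  [6, -∞, 47, 47]
A^⊗3:
  [77, 28, 28, 28]
  [18, 47, 47, 47]
  [18, 18, 47, 47]
  [18, 47, 6, 47]
Key observation: the optimum is the walk 1->2->3->1, with weight 71 min 58 min 47 = 47.
Optimal value attained by: walk 1->2->3->1.
Answer: (A^⊗3)[1][1] = 47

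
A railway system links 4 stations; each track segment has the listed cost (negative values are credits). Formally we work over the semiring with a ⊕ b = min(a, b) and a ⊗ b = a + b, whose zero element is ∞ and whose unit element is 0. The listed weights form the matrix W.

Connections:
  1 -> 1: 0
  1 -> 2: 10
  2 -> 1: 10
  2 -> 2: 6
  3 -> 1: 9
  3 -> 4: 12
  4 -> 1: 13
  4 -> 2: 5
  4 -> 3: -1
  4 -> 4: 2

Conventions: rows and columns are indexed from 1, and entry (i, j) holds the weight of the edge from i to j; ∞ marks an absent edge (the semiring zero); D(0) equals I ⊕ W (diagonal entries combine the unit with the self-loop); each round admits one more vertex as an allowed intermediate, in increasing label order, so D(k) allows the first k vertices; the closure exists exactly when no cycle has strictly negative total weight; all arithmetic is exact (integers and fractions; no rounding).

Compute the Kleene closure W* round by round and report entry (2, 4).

D(0):
  [0, 10, ∞, ∞]
  [10, 0, ∞, ∞]
  [9, ∞, 0, 12]
  [13, 5, -1, 0]
D(1):
  [0, 10, ∞, ∞]
  [10, 0, ∞, ∞]
  [9, 19, 0, 12]
  [13, 5, -1, 0]
D(2):
  [0, 10, ∞, ∞]
  [10, 0, ∞, ∞]
  [9, 19, 0, 12]
  [13, 5, -1, 0]
D(3):
  [0, 10, ∞, ∞]
  [10, 0, ∞, ∞]
  [9, 19, 0, 12]
  [8, 5, -1, 0]
D(4):
  [0, 10, ∞, ∞]
  [10, 0, ∞, ∞]
  [9, 17, 0, 12]
  [8, 5, -1, 0]
Answer: W*[2][4] = ∞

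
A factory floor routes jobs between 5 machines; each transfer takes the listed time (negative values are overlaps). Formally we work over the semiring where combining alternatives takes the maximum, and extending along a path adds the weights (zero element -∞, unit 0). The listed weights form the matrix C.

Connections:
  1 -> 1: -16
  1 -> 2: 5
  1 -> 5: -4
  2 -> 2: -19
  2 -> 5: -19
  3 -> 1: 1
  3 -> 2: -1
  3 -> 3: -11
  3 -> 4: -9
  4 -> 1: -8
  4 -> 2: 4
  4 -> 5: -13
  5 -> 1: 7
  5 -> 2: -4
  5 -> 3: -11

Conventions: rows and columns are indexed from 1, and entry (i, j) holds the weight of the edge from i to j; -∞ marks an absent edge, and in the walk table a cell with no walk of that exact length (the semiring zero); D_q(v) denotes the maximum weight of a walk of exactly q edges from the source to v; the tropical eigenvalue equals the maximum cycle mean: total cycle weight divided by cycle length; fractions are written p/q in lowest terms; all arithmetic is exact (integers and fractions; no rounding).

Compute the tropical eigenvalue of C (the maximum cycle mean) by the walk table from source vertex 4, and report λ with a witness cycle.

q=0: [-∞, -∞, -∞, 0, -∞]
q=1: [-8, 4, -∞, -∞, -13]
q=2: [-6, -3, -24, -∞, -12]
q=3: [-5, -1, -23, -33, -10]
q=4: [-3, 0, -21, -32, -9]
q=5: [-2, 2, -20, -30, -7]
Optimal cycle mean attained by: cycle 1->5->1, total (-4) + 7, length 2.
Answer: λ = 3/2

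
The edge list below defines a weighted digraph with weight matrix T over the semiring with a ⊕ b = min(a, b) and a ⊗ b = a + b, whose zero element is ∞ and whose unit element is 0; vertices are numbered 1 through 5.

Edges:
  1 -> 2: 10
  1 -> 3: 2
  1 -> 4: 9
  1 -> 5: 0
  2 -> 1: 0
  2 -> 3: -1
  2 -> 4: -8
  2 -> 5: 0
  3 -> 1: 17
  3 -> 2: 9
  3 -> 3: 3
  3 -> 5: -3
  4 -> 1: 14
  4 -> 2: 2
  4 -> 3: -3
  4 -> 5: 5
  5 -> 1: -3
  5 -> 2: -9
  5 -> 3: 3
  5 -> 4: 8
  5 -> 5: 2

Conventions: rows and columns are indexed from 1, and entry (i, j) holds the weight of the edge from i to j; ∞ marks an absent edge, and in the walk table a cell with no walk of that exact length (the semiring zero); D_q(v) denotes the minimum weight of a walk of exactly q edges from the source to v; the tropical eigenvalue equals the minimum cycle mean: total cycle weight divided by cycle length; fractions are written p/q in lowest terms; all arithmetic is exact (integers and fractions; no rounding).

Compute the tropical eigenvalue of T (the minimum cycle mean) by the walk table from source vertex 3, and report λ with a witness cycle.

q=0: [∞, ∞, 0, ∞, ∞]
q=1: [17, 9, 3, ∞, -3]
q=2: [-6, -12, 0, 1, -1]
q=3: [-12, -10, -13, -20, -12]
q=4: [-15, -21, -23, -18, -16]
q=5: [-21, -25, -22, -29, -26]
Optimal cycle mean attained by: cycle 2->4->3->5->2, total (-8) + (-3) + (-3) + (-9), length 4.
Answer: λ = -23/4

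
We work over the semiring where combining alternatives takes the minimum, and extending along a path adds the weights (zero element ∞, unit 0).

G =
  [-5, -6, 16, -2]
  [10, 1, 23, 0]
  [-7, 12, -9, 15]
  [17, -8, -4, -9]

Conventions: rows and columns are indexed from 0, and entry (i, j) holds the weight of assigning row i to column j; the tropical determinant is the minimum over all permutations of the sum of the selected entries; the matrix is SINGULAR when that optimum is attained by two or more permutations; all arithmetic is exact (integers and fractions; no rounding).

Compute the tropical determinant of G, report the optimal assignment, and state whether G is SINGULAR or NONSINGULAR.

σ = (0, 1, 2, 3): (-5) + 1 + (-9) + (-9) = -22
σ = (0, 1, 3, 2): (-5) + 1 + 15 + (-4) = 7
σ = (0, 2, 1, 3): (-5) + 23 + 12 + (-9) = 21
σ = (0, 2, 3, 1): (-5) + 23 + 15 + (-8) = 25
σ = (0, 3, 1, 2): (-5) + 0 + 12 + (-4) = 3
σ = (0, 3, 2, 1): (-5) + 0 + (-9) + (-8) = -22
σ = (1, 0, 2, 3): (-6) + 10 + (-9) + (-9) = -14
σ = (1, 0, 3, 2): (-6) + 10 + 15 + (-4) = 15
σ = (1, 2, 0, 3): (-6) + 23 + (-7) + (-9) = 1
σ = (1, 2, 3, 0): (-6) + 23 + 15 + 17 = 49
σ = (1, 3, 0, 2): (-6) + 0 + (-7) + (-4) = -17
σ = (1, 3, 2, 0): (-6) + 0 + (-9) + 17 = 2
σ = (2, 0, 1, 3): 16 + 10 + 12 + (-9) = 29
σ = (2, 0, 3, 1): 16 + 10 + 15 + (-8) = 33
σ = (2, 1, 0, 3): 16 + 1 + (-7) + (-9) = 1
σ = (2, 1, 3, 0): 16 + 1 + 15 + 17 = 49
σ = (2, 3, 0, 1): 16 + 0 + (-7) + (-8) = 1
σ = (2, 3, 1, 0): 16 + 0 + 12 + 17 = 45
σ = (3, 0, 1, 2): (-2) + 10 + 12 + (-4) = 16
σ = (3, 0, 2, 1): (-2) + 10 + (-9) + (-8) = -9
σ = (3, 1, 0, 2): (-2) + 1 + (-7) + (-4) = -12
σ = (3, 1, 2, 0): (-2) + 1 + (-9) + 17 = 7
σ = (3, 2, 0, 1): (-2) + 23 + (-7) + (-8) = 6
σ = (3, 2, 1, 0): (-2) + 23 + 12 + 17 = 50
Optimal value attained by: σ = (0, 1, 2, 3).
Answer: det⊕(G) = -22; verdict: SINGULAR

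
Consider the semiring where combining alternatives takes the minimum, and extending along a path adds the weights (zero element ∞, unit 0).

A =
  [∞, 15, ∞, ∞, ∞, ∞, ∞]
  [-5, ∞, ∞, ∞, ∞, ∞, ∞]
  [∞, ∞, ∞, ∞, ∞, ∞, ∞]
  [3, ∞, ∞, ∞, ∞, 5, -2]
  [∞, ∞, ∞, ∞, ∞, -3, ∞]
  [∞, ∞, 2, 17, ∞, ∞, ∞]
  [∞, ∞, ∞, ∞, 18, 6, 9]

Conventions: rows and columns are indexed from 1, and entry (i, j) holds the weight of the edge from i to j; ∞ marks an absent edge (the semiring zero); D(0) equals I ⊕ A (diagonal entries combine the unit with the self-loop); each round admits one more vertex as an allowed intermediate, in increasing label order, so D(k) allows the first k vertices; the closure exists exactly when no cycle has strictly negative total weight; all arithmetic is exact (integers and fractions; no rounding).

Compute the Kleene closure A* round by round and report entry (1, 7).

D(0):
  [0, 15, ∞, ∞, ∞, ∞, ∞]
  [-5, 0, ∞, ∞, ∞, ∞, ∞]
  [∞, ∞, 0, ∞, ∞, ∞, ∞]
  [3, ∞, ∞, 0, ∞, 5, -2]
  [∞, ∞, ∞, ∞, 0, -3, ∞]
  [∞, ∞, 2, 17, ∞, 0, ∞]
  [∞, ∞, ∞, ∞, 18, 6, 0]
D(1):
  [0, 15, ∞, ∞, ∞, ∞, ∞]
  [-5, 0, ∞, ∞, ∞, ∞, ∞]
  [∞, ∞, 0, ∞, ∞, ∞, ∞]
  [3, 18, ∞, 0, ∞, 5, -2]
  [∞, ∞, ∞, ∞, 0, -3, ∞]
  [∞, ∞, 2, 17, ∞, 0, ∞]
  [∞, ∞, ∞, ∞, 18, 6, 0]
D(2):
  [0, 15, ∞, ∞, ∞, ∞, ∞]
  [-5, 0, ∞, ∞, ∞, ∞, ∞]
  [∞, ∞, 0, ∞, ∞, ∞, ∞]
  [3, 18, ∞, 0, ∞, 5, -2]
  [∞, ∞, ∞, ∞, 0, -3, ∞]
  [∞, ∞, 2, 17, ∞, 0, ∞]
  [∞, ∞, ∞, ∞, 18, 6, 0]
D(3):
  [0, 15, ∞, ∞, ∞, ∞, ∞]
  [-5, 0, ∞, ∞, ∞, ∞, ∞]
  [∞, ∞, 0, ∞, ∞, ∞, ∞]
  [3, 18, ∞, 0, ∞, 5, -2]
  [∞, ∞, ∞, ∞, 0, -3, ∞]
  [∞, ∞, 2, 17, ∞, 0, ∞]
  [∞, ∞, ∞, ∞, 18, 6, 0]
D(4):
  [0, 15, ∞, ∞, ∞, ∞, ∞]
  [-5, 0, ∞, ∞, ∞, ∞, ∞]
  [∞, ∞, 0, ∞, ∞, ∞, ∞]
  [3, 18, ∞, 0, ∞, 5, -2]
  [∞, ∞, ∞, ∞, 0, -3, ∞]
  [20, 35, 2, 17, ∞, 0, 15]
  [∞, ∞, ∞, ∞, 18, 6, 0]
D(5):
  [0, 15, ∞, ∞, ∞, ∞, ∞]
  [-5, 0, ∞, ∞, ∞, ∞, ∞]
  [∞, ∞, 0, ∞, ∞, ∞, ∞]
  [3, 18, ∞, 0, ∞, 5, -2]
  [∞, ∞, ∞, ∞, 0, -3, ∞]
  [20, 35, 2, 17, ∞, 0, 15]
  [∞, ∞, ∞, ∞, 18, 6, 0]
D(6):
  [0, 15, ∞, ∞, ∞, ∞, ∞]
  [-5, 0, ∞, ∞, ∞, ∞, ∞]
  [∞, ∞, 0, ∞, ∞, ∞, ∞]
  [3, 18, 7, 0, ∞, 5, -2]
  [17, 32, -1, 14, 0, -3, 12]
  [20, 35, 2, 17, ∞, 0, 15]
  [26, 41, 8, 23, 18, 6, 0]
D(7):
  [0, 15, ∞, ∞, ∞, ∞, ∞]
  [-5, 0, ∞, ∞, ∞, ∞, ∞]
  [∞, ∞, 0, ∞, ∞, ∞, ∞]
  [3, 18, 6, 0, 16, 4, -2]
  [17, 32, -1, 14, 0, -3, 12]
  [20, 35, 2, 17, 33, 0, 15]
  [26, 41, 8, 23, 18, 6, 0]
Answer: A*[1][7] = ∞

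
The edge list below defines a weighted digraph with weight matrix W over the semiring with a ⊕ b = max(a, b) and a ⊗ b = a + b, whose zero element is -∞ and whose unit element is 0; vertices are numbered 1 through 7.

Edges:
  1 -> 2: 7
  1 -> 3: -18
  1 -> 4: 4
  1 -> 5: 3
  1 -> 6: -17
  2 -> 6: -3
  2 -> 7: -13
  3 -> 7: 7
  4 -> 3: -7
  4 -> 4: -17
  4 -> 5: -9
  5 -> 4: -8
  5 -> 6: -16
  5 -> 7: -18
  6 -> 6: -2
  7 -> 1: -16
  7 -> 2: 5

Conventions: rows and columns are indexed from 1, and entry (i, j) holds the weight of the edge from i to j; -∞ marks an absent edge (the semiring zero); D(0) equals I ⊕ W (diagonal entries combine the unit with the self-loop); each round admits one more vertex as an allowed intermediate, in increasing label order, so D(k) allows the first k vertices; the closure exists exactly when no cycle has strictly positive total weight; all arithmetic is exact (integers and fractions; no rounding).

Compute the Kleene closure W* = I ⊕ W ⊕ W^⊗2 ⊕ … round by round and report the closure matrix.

D(0):
  [0, 7, -18, 4, 3, -17, -∞]
  [-∞, 0, -∞, -∞, -∞, -3, -13]
  [-∞, -∞, 0, -∞, -∞, -∞, 7]
  [-∞, -∞, -7, 0, -9, -∞, -∞]
  [-∞, -∞, -∞, -8, 0, -16, -18]
  [-∞, -∞, -∞, -∞, -∞, 0, -∞]
  [-16, 5, -∞, -∞, -∞, -∞, 0]
D(1):
  [0, 7, -18, 4, 3, -17, -∞]
  [-∞, 0, -∞, -∞, -∞, -3, -13]
  [-∞, -∞, 0, -∞, -∞, -∞, 7]
  [-∞, -∞, -7, 0, -9, -∞, -∞]
  [-∞, -∞, -∞, -8, 0, -16, -18]
  [-∞, -∞, -∞, -∞, -∞, 0, -∞]
  [-16, 5, -34, -12, -13, -33, 0]
D(2):
  [0, 7, -18, 4, 3, 4, -6]
  [-∞, 0, -∞, -∞, -∞, -3, -13]
  [-∞, -∞, 0, -∞, -∞, -∞, 7]
  [-∞, -∞, -7, 0, -9, -∞, -∞]
  [-∞, -∞, -∞, -8, 0, -16, -18]
  [-∞, -∞, -∞, -∞, -∞, 0, -∞]
  [-16, 5, -34, -12, -13, 2, 0]
D(3):
  [0, 7, -18, 4, 3, 4, -6]
  [-∞, 0, -∞, -∞, -∞, -3, -13]
  [-∞, -∞, 0, -∞, -∞, -∞, 7]
  [-∞, -∞, -7, 0, -9, -∞, 0]
  [-∞, -∞, -∞, -8, 0, -16, -18]
  [-∞, -∞, -∞, -∞, -∞, 0, -∞]
  [-16, 5, -34, -12, -13, 2, 0]
D(4):
  [0, 7, -3, 4, 3, 4, 4]
  [-∞, 0, -∞, -∞, -∞, -3, -13]
  [-∞, -∞, 0, -∞, -∞, -∞, 7]
  [-∞, -∞, -7, 0, -9, -∞, 0]
  [-∞, -∞, -15, -8, 0, -16, -8]
  [-∞, -∞, -∞, -∞, -∞, 0, -∞]
  [-16, 5, -19, -12, -13, 2, 0]
D(5):
  [0, 7, -3, 4, 3, 4, 4]
  [-∞, 0, -∞, -∞, -∞, -3, -13]
  [-∞, -∞, 0, -∞, -∞, -∞, 7]
  [-∞, -∞, -7, 0, -9, -25, 0]
  [-∞, -∞, -15, -8, 0, -16, -8]
  [-∞, -∞, -∞, -∞, -∞, 0, -∞]
  [-16, 5, -19, -12, -13, 2, 0]
D(6):
  [0, 7, -3, 4, 3, 4, 4]
  [-∞, 0, -∞, -∞, -∞, -3, -13]
  [-∞, -∞, 0, -∞, -∞, -∞, 7]
  [-∞, -∞, -7, 0, -9, -25, 0]
  [-∞, -∞, -15, -8, 0, -16, -8]
  [-∞, -∞, -∞, -∞, -∞, 0, -∞]
  [-16, 5, -19, -12, -13, 2, 0]
D(7):
  [0, 9, -3, 4, 3, 6, 4]
  [-29, 0, -32, -25, -26, -3, -13]
  [-9, 12, 0, -5, -6, 9, 7]
  [-16, 5, -7, 0, -9, 2, 0]
  [-24, -3, -15, -8, 0, -6, -8]
  [-∞, -∞, -∞, -∞, -∞, 0, -∞]
  [-16, 5, -19, -12, -13, 2, 0]
Answer: W* = [[0, 9, -3, 4, 3, 6, 4], [-29, 0, -32, -25, -26, -3, -13], [-9, 12, 0, -5, -6, 9, 7], [-16, 5, -7, 0, -9, 2, 0], [-24, -3, -15, -8, 0, -6, -8], [-∞, -∞, -∞, -∞, -∞, 0, -∞], [-16, 5, -19, -12, -13, 2, 0]]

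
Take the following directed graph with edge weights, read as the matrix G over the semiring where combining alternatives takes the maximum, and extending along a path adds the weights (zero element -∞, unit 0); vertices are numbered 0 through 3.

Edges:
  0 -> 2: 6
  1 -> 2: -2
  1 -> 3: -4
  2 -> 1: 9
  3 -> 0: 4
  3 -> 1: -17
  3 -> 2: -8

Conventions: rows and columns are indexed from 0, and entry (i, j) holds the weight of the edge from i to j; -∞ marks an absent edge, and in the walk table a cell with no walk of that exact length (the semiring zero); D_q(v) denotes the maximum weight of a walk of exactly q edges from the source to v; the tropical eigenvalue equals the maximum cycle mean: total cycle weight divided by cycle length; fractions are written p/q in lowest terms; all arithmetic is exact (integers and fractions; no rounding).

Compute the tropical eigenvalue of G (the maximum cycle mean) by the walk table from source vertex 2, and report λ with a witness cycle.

q=0: [-∞, -∞, 0, -∞]
q=1: [-∞, 9, -∞, -∞]
q=2: [-∞, -∞, 7, 5]
q=3: [9, 16, -3, -∞]
q=4: [-∞, 6, 15, 12]
Optimal cycle mean attained by: cycle 0->2->1->3->0, total 6 + 9 + (-4) + 4, length 4.
Answer: λ = 15/4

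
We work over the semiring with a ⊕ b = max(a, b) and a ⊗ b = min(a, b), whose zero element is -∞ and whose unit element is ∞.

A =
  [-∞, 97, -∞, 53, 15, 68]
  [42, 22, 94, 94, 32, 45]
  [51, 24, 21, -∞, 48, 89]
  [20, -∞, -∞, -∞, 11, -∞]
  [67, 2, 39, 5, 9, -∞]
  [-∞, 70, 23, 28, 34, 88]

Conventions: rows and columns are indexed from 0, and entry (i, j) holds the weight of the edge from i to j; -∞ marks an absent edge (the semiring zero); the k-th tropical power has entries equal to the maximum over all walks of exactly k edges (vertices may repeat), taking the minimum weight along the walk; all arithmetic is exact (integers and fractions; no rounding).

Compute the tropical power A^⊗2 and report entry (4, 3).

A^⊗2:
  [42, 68, 94, 94, 34, 68]
  [51, 45, 32, 42, 48, 89]
  [48, 70, 39, 51, 34, 88]
  [11, 20, 11, 20, 15, 20]
  [39, 67, 21, 53, 39, 67]
  [42, 70, 70, 70, 34, 88]
Key observation: the optimum is the walk 4->0->3, with weight 67 min 53 = 53.
Optimal value attained by: walk 4->0->3.
Answer: (A^⊗2)[4][3] = 53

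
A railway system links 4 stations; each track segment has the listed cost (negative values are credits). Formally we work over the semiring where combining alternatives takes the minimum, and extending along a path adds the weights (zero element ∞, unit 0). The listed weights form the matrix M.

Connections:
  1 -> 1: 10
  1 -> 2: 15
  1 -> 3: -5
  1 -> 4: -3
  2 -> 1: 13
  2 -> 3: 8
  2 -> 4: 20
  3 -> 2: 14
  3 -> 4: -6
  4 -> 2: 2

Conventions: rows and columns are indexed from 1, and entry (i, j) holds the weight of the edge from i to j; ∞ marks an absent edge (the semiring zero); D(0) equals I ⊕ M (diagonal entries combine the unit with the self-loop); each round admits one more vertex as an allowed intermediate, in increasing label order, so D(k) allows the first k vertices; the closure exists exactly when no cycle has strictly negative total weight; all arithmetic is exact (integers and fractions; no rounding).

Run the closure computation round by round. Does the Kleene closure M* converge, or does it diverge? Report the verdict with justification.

D(0):
  [0, 15, -5, -3]
  [13, 0, 8, 20]
  [∞, 14, 0, -6]
  [∞, 2, ∞, 0]
D(1):
  [0, 15, -5, -3]
  [13, 0, 8, 10]
  [∞, 14, 0, -6]
  [∞, 2, ∞, 0]
D(2):
  [0, 15, -5, -3]
  [13, 0, 8, 10]
  [27, 14, 0, -6]
  [15, 2, 10, 0]
D(3):
  [0, 9, -5, -11]
  [13, 0, 8, 2]
  [27, 14, 0, -6]
  [15, 2, 10, 0]
D(4):
  [0, -9, -5, -11]
  [13, 0, 8, 2]
  [9, -4, 0, -6]
  [15, 2, 10, 0]
Key observation: every diagonal entry stays at the unit through all rounds, so no improving cycle exists.
Answer: CONVERGES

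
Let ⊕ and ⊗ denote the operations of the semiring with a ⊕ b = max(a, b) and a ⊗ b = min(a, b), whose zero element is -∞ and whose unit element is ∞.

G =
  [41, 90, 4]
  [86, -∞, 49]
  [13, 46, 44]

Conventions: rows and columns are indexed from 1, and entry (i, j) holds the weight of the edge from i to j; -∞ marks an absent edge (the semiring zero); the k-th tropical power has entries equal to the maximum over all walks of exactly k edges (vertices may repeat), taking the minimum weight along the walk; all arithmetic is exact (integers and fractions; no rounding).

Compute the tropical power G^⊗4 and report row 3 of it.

G^⊗2:
  [86, 41, 49]
  [41, 86, 44]
  [46, 44, 46]
G^⊗3:
  [41, 86, 44]
  [86, 44, 49]
  [44, 46, 44]
G^⊗4:
  [86, 44, 49]
  [44, 86, 44]
  [46, 44, 46]
Answer: row 3 of G^⊗4 = [46, 44, 46]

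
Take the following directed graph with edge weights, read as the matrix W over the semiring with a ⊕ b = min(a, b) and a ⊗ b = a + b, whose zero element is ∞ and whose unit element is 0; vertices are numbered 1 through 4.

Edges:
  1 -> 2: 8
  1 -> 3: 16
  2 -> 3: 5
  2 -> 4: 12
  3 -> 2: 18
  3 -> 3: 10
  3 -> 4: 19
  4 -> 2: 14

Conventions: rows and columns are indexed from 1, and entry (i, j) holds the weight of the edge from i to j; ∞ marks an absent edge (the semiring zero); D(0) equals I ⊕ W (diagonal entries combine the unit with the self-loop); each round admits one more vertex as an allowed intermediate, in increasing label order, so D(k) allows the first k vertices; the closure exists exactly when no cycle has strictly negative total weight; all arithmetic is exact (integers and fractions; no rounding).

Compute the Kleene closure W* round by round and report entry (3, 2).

D(0):
  [0, 8, 16, ∞]
  [∞, 0, 5, 12]
  [∞, 18, 0, 19]
  [∞, 14, ∞, 0]
D(1):
  [0, 8, 16, ∞]
  [∞, 0, 5, 12]
  [∞, 18, 0, 19]
  [∞, 14, ∞, 0]
D(2):
  [0, 8, 13, 20]
  [∞, 0, 5, 12]
  [∞, 18, 0, 19]
  [∞, 14, 19, 0]
D(3):
  [0, 8, 13, 20]
  [∞, 0, 5, 12]
  [∞, 18, 0, 19]
  [∞, 14, 19, 0]
D(4):
  [0, 8, 13, 20]
  [∞, 0, 5, 12]
  [∞, 18, 0, 19]
  [∞, 14, 19, 0]
Answer: W*[3][2] = 18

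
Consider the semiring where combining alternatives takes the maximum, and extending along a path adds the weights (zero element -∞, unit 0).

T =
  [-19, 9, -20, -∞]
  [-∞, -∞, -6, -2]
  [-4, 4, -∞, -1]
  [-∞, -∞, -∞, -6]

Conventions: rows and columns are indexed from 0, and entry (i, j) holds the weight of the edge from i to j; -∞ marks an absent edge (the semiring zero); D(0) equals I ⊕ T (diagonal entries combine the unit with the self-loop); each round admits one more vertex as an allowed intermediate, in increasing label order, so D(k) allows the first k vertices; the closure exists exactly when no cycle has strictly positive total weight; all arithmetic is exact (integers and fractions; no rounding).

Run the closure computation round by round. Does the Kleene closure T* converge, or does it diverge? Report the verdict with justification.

D(0):
  [0, 9, -20, -∞]
  [-∞, 0, -6, -2]
  [-4, 4, 0, -1]
  [-∞, -∞, -∞, 0]
D(1):
  [0, 9, -20, -∞]
  [-∞, 0, -6, -2]
  [-4, 5, 0, -1]
  [-∞, -∞, -∞, 0]
D(2):
  [0, 9, 3, 7]
  [-∞, 0, -6, -2]
  [-4, 5, 0, 3]
  [-∞, -∞, -∞, 0]
D(3):
  [0, 9, 3, 7]
  [-10, 0, -6, -2]
  [-4, 5, 0, 3]
  [-∞, -∞, -∞, 0]
D(4):
  [0, 9, 3, 7]
  [-10, 0, -6, -2]
  [-4, 5, 0, 3]
  [-∞, -∞, -∞, 0]
Key observation: every diagonal entry stays at the unit through all rounds, so no improving cycle exists.
Answer: CONVERGES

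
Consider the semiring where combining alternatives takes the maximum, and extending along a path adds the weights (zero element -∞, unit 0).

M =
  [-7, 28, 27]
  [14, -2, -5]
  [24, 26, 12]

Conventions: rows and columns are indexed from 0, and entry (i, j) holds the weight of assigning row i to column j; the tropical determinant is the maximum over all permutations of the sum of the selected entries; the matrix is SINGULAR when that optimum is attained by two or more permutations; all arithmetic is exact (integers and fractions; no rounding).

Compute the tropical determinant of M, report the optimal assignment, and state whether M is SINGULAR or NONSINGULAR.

σ = (0, 1, 2): (-7) + (-2) + 12 = 3
σ = (0, 2, 1): (-7) + (-5) + 26 = 14
σ = (1, 0, 2): 28 + 14 + 12 = 54
σ = (1, 2, 0): 28 + (-5) + 24 = 47
σ = (2, 0, 1): 27 + 14 + 26 = 67
σ = (2, 1, 0): 27 + (-2) + 24 = 49
Optimal value attained by: σ = (2, 0, 1).
Answer: det⊕(M) = 67; verdict: NONSINGULAR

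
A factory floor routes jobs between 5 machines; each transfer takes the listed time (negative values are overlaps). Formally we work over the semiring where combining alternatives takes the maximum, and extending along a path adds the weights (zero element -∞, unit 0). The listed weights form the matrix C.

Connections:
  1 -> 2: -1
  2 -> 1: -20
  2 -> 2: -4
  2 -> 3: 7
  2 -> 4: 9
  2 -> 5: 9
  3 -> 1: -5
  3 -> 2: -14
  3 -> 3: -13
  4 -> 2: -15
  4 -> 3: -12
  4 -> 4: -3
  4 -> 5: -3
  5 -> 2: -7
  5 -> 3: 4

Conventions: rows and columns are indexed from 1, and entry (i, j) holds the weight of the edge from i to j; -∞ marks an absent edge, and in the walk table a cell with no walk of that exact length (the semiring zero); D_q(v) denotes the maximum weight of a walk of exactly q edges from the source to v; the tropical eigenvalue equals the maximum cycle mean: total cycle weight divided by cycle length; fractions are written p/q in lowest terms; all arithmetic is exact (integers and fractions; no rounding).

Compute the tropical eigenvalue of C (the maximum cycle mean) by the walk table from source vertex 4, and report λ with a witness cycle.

q=0: [-∞, -∞, -∞, 0, -∞]
q=1: [-∞, -15, -12, -3, -3]
q=2: [-17, -10, 1, -6, -6]
q=3: [-4, -13, -2, -1, -1]
q=4: [-7, -5, 3, -4, -4]
q=5: [-2, -8, 2, 4, 4]
Optimal cycle mean attained by: cycle 1->2->5->3->1, total (-1) + 9 + 4 + (-5), length 4.
Answer: λ = 7/4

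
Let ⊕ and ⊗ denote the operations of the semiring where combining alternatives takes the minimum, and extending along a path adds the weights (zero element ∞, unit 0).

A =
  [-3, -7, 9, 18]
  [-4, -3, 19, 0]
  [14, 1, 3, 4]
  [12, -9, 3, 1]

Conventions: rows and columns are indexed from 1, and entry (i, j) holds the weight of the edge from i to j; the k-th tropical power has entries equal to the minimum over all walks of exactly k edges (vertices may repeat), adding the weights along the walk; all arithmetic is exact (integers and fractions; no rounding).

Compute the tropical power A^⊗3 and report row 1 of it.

A^⊗2:
  [-11, -10, 6, -7]
  [-7, -11, 3, -3]
  [-3, -5, 6, 1]
  [-13, -12, 4, -9]
A^⊗3:
  [-14, -18, -4, -10]
  [-15, -14, 0, -11]
  [-9, -10, 4, -5]
  [-16, -20, -6, -12]
Answer: row 1 of A^⊗3 = [-14, -18, -4, -10]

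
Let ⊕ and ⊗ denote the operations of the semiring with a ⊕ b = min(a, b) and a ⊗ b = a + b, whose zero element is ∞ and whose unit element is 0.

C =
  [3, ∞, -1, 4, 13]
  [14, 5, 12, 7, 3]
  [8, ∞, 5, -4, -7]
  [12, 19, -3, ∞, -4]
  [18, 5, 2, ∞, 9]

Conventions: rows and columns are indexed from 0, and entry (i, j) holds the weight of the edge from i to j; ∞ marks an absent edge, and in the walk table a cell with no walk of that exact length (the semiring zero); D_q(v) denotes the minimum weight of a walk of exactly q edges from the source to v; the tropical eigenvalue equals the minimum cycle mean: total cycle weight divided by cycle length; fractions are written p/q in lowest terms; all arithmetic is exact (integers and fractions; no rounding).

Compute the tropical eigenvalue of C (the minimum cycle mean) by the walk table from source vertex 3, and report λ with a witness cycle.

q=0: [∞, ∞, ∞, 0, ∞]
q=1: [12, 19, -3, ∞, -4]
q=2: [5, 1, -2, -7, -10]
q=3: [5, -5, -10, -6, -11]
q=4: [-2, -6, -9, -14, -17]
q=5: [-2, -12, -17, -13, -18]
Optimal cycle mean attained by: cycle 2->3->2, total (-4) + (-3), length 2.
Answer: λ = -7/2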